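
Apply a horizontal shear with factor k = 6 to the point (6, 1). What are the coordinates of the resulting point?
(12, 1)

Shear matrix for horizontal shear with factor k = 6:
[[1, 6], [0, 1]]
Result: (6, 1) → (12, 1)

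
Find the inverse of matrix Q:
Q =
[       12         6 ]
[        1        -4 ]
det(Q) = -54
Q⁻¹ =
[     2/27       1/9 ]
[     1/54      -2/9 ]

For a 2×2 matrix Q = [[a, b], [c, d]] with det(Q) ≠ 0, Q⁻¹ = (1/det(Q)) * [[d, -b], [-c, a]].
det(Q) = (12)*(-4) - (6)*(1) = -48 - 6 = -54.
Q⁻¹ = (1/-54) * [[-4, -6], [-1, 12]].
Dividing each entry by -54 and reducing:
Q⁻¹ =
[     2/27       1/9 ]
[     1/54      -2/9 ]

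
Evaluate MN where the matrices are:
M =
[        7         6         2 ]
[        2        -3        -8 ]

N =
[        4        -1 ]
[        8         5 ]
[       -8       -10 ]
MN =
[       60         3 ]
[       48        63 ]

Matrix multiplication: (MN)[i][j] = sum over k of M[i][k] * N[k][j].
  (MN)[0][0] = (7)*(4) + (6)*(8) + (2)*(-8) = 60
  (MN)[0][1] = (7)*(-1) + (6)*(5) + (2)*(-10) = 3
  (MN)[1][0] = (2)*(4) + (-3)*(8) + (-8)*(-8) = 48
  (MN)[1][1] = (2)*(-1) + (-3)*(5) + (-8)*(-10) = 63
MN =
[       60         3 ]
[       48        63 ]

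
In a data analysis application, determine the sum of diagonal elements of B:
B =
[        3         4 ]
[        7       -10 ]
tr(B) = 3 - 10 = -7

The trace of a square matrix is the sum of its diagonal entries.
Diagonal entries of B: B[0][0] = 3, B[1][1] = -10.
tr(B) = 3 - 10 = -7.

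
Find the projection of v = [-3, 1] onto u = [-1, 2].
[-1, 2]

The projection of v onto u is proj_u(v) = ((v·u) / (u·u)) · u.
v·u = (-3)*(-1) + (1)*(2) = 5.
u·u = (-1)*(-1) + (2)*(2) = 5.
coefficient = 5 / 5 = 1.
proj_u(v) = 1 · [-1, 2] = [-1, 2].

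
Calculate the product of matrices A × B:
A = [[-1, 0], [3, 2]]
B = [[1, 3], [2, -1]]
[[-1, -3], [7, 7]]

Matrix multiplication:
C[0][0] = -1×1 + 0×2 = -1
C[0][1] = -1×3 + 0×-1 = -3
C[1][0] = 3×1 + 2×2 = 7
C[1][1] = 3×3 + 2×-1 = 7
Result: [[-1, -3], [7, 7]]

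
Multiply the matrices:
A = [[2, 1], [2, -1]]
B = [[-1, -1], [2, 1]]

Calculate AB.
[[0, -1], [-4, -3]]

Each entry (i,j) of AB = sum over k of A[i][k]*B[k][j].
(AB)[0][0] = (2)*(-1) + (1)*(2) = 0
(AB)[0][1] = (2)*(-1) + (1)*(1) = -1
(AB)[1][0] = (2)*(-1) + (-1)*(2) = -4
(AB)[1][1] = (2)*(-1) + (-1)*(1) = -3
AB = [[0, -1], [-4, -3]]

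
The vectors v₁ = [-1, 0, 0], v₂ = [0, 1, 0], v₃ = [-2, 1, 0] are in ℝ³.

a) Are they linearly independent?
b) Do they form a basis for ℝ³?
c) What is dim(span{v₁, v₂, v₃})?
Not independent, not a basis, dim(span) = 2

Check whether v₃ can be written as a linear combination of v₁ and v₂.
v₃ = (2)·v₁ + (1)·v₂ = [-2, 1, 0], so the three vectors are linearly dependent.
Thus they do not form a basis for ℝ³, and dim(span{v₁, v₂, v₃}) = 2 (spanned by v₁ and v₂).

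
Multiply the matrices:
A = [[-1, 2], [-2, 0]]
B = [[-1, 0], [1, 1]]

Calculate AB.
[[3, 2], [2, 0]]

Each entry (i,j) of AB = sum over k of A[i][k]*B[k][j].
(AB)[0][0] = (-1)*(-1) + (2)*(1) = 3
(AB)[0][1] = (-1)*(0) + (2)*(1) = 2
(AB)[1][0] = (-2)*(-1) + (0)*(1) = 2
(AB)[1][1] = (-2)*(0) + (0)*(1) = 0
AB = [[3, 2], [2, 0]]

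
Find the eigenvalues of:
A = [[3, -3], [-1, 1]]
λ = 0, 4

Solve det(A - λI) = 0. For a 2×2 matrix this is λ² - (trace)λ + det = 0.
trace(A) = 3 + 1 = 4.
det(A) = (3)*(1) - (-3)*(-1) = 3 - 3 = 0.
Characteristic equation: λ² - (4)λ + (0) = 0.
Discriminant: (4)² - 4*(0) = 16 - 0 = 16.
Roots: λ = (4 ± √16) / 2 = 0, 4.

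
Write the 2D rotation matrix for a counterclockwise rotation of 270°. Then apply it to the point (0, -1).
R = [[0, 1], [-1, 0]]; R·(0, -1) = (-1, 0)

Rotation matrix formula: R(θ) = [[cos θ, -sin θ], [sin θ, cos θ]]
For θ = 270°:
cos(270°) = 0
sin(270°) = -1
R = [[0, 1], [-1, 0]]
Apply to (0, -1): [0·0 + (1)·-1, -1·0 + 0·-1] = (-1, 0)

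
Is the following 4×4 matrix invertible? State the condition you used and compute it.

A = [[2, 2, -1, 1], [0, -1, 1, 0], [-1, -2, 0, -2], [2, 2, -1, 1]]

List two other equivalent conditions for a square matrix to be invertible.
No, not invertible; det(A) = 0 (two rows are equal, so the rows are linearly dependent). Equivalent conditions (failing for this A): rank(A) < 4; Ax = 0 has non-trivial solutions; 0 is an eigenvalue; the columns are linearly dependent.

To check invertibility, compute det(A).
In this matrix, row 0 and the last row are identical, so one row is a scalar multiple of another and the rows are linearly dependent.
A matrix with linearly dependent rows has det = 0 and is not invertible.
Equivalent failed conditions:
- rank(A) < 4.
- Ax = 0 has non-trivial solutions.
- 0 is an eigenvalue.
- The columns are linearly dependent.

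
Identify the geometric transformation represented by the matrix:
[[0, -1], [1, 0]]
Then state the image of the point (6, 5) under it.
rotation by 90° counterclockwise; image of (6, 5) is (-5, 6)

This matches the form [[cos θ, -sin θ], [sin θ, cos θ]] of a rotation matrix; reading off cos θ and sin θ gives the angle.
The matrix [[0, -1], [1, 0]] represents: rotation by 90° counterclockwise.
Applying it to (6, 5): [0·6 + -1·5, 1·6 + 0·5] = (-5, 6).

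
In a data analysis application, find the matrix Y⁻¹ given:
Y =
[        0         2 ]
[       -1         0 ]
det(Y) = 2
Y⁻¹ =
[        0        -1 ]
[      1/2         0 ]

For a 2×2 matrix Y = [[a, b], [c, d]] with det(Y) ≠ 0, Y⁻¹ = (1/det(Y)) * [[d, -b], [-c, a]].
det(Y) = (0)*(0) - (2)*(-1) = 0 + 2 = 2.
Y⁻¹ = (1/2) * [[0, -2], [1, 0]].
Dividing each entry by 2 and reducing:
Y⁻¹ =
[        0        -1 ]
[      1/2         0 ]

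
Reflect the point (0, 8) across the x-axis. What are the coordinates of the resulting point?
(0, -8)

Reflection across x-axis: (0, 8) → (0, -8)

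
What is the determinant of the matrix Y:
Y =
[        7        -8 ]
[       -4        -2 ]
det(Y) = -46

For a 2×2 matrix [[a, b], [c, d]], det = a*d - b*c.
det(Y) = (7)*(-2) - (-8)*(-4) = -14 - 32 = -46.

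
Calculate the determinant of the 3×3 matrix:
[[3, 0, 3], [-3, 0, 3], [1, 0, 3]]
0

Expansion along first row:
det = 3·det([[0,3],[0,3]]) - 0·det([[-3,3],[1,3]]) + 3·det([[-3,0],[1,0]])
    = 3·(0·3 - 3·0) - 0·(-3·3 - 3·1) + 3·(-3·0 - 0·1)
    = 3·0 - 0·-12 + 3·0
    = 0 + 0 + 0 = 0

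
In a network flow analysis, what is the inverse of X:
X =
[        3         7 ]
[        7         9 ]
det(X) = -22
X⁻¹ =
[    -9/22      7/22 ]
[     7/22     -3/22 ]

For a 2×2 matrix X = [[a, b], [c, d]] with det(X) ≠ 0, X⁻¹ = (1/det(X)) * [[d, -b], [-c, a]].
det(X) = (3)*(9) - (7)*(7) = 27 - 49 = -22.
X⁻¹ = (1/-22) * [[9, -7], [-7, 3]].
Dividing each entry by -22 and reducing:
X⁻¹ =
[    -9/22      7/22 ]
[     7/22     -3/22 ]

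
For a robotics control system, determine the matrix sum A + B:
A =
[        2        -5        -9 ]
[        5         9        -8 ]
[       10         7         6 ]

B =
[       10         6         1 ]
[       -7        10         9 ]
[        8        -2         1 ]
A + B =
[       12         1        -8 ]
[       -2        19         1 ]
[       18         5         7 ]

Matrix addition is elementwise: (A+B)[i][j] = A[i][j] + B[i][j].
  (A+B)[0][0] = (2) + (10) = 12
  (A+B)[0][1] = (-5) + (6) = 1
  (A+B)[0][2] = (-9) + (1) = -8
  (A+B)[1][0] = (5) + (-7) = -2
  (A+B)[1][1] = (9) + (10) = 19
  (A+B)[1][2] = (-8) + (9) = 1
  (A+B)[2][0] = (10) + (8) = 18
  (A+B)[2][1] = (7) + (-2) = 5
  (A+B)[2][2] = (6) + (1) = 7
A + B =
[       12         1        -8 ]
[       -2        19         1 ]
[       18         5         7 ]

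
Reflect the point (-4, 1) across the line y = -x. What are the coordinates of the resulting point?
(-1, 4)

Reflection across line y = -x: (-4, 1) → (-1, 4)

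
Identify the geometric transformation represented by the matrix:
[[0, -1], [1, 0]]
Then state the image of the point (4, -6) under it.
rotation by 90° counterclockwise; image of (4, -6) is (6, 4)

This matches the form [[cos θ, -sin θ], [sin θ, cos θ]] of a rotation matrix; reading off cos θ and sin θ gives the angle.
The matrix [[0, -1], [1, 0]] represents: rotation by 90° counterclockwise.
Applying it to (4, -6): [0·4 + -1·-6, 1·4 + 0·-6] = (6, 4).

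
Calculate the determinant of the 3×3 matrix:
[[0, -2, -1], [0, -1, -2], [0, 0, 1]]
0

Expansion along first row:
det = 0·det([[-1,-2],[0,1]]) - -2·det([[0,-2],[0,1]]) + -1·det([[0,-1],[0,0]])
    = 0·(-1·1 - -2·0) - -2·(0·1 - -2·0) + -1·(0·0 - -1·0)
    = 0·-1 - -2·0 + -1·0
    = 0 + 0 + 0 = 0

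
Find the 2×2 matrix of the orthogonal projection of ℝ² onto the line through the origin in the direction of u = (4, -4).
[[1/2, -1/2], [-1/2, 1/2]]

The orthogonal projection onto the line spanned by a nonzero vector u = (a, b) has matrix P = (u uᵀ) / (uᵀ u) = (1/(a² + b²)) · [[a², ab], [ab, b²]].
Here u = (4, -4), so a² + b² = 16 + 16 = 32.
P = (1/32) · [[16, -16], [-16, 16]] = [[1/2, -1/2], [-1/2, 1/2]].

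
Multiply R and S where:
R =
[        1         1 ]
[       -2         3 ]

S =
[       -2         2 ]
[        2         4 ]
RS =
[        0         6 ]
[       10         8 ]

Matrix multiplication: (RS)[i][j] = sum over k of R[i][k] * S[k][j].
  (RS)[0][0] = (1)*(-2) + (1)*(2) = 0
  (RS)[0][1] = (1)*(2) + (1)*(4) = 6
  (RS)[1][0] = (-2)*(-2) + (3)*(2) = 10
  (RS)[1][1] = (-2)*(2) + (3)*(4) = 8
RS =
[        0         6 ]
[       10         8 ]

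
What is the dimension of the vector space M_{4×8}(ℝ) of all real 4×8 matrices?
Dimension = 32

A real 4×8 matrix is determined by its 4·8 = 32 independent entries.
A standard basis is {E_ij : 1 ≤ i ≤ 4, 1 ≤ j ≤ 8}, where E_ij has a 1 in position (i, j) and 0 elsewhere — there are 32 such matrices, and they are linearly independent and span M_{4×8}(ℝ).
Therefore dim(M_{4×8}(ℝ)) = 32.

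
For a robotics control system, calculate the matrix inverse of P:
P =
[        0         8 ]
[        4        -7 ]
det(P) = -32
P⁻¹ =
[     7/32       1/4 ]
[      1/8         0 ]

For a 2×2 matrix P = [[a, b], [c, d]] with det(P) ≠ 0, P⁻¹ = (1/det(P)) * [[d, -b], [-c, a]].
det(P) = (0)*(-7) - (8)*(4) = 0 - 32 = -32.
P⁻¹ = (1/-32) * [[-7, -8], [-4, 0]].
Dividing each entry by -32 and reducing:
P⁻¹ =
[     7/32       1/4 ]
[      1/8         0 ]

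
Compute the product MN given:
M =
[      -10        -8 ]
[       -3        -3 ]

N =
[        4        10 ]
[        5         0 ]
MN =
[      -80      -100 ]
[      -27       -30 ]

Matrix multiplication: (MN)[i][j] = sum over k of M[i][k] * N[k][j].
  (MN)[0][0] = (-10)*(4) + (-8)*(5) = -80
  (MN)[0][1] = (-10)*(10) + (-8)*(0) = -100
  (MN)[1][0] = (-3)*(4) + (-3)*(5) = -27
  (MN)[1][1] = (-3)*(10) + (-3)*(0) = -30
MN =
[      -80      -100 ]
[      -27       -30 ]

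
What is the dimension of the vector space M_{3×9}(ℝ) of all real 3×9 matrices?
Dimension = 27

A real 3×9 matrix is determined by its 3·9 = 27 independent entries.
A standard basis is {E_ij : 1 ≤ i ≤ 3, 1 ≤ j ≤ 9}, where E_ij has a 1 in position (i, j) and 0 elsewhere — there are 27 such matrices, and they are linearly independent and span M_{3×9}(ℝ).
Therefore dim(M_{3×9}(ℝ)) = 27.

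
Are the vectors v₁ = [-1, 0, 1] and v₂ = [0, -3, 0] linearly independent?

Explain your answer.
Yes, linearly independent

Two vectors are linearly dependent iff one is a scalar multiple of the other.
No single scalar k satisfies v₂ = k·v₁ (the ratios of corresponding entries disagree), so v₁ and v₂ are linearly independent.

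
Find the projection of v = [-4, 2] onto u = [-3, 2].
[-48/13, 32/13]

The projection of v onto u is proj_u(v) = ((v·u) / (u·u)) · u.
v·u = (-4)*(-3) + (2)*(2) = 16.
u·u = (-3)*(-3) + (2)*(2) = 13.
coefficient = 16 / 13 = 16/13.
proj_u(v) = 16/13 · [-3, 2] = [-48/13, 32/13].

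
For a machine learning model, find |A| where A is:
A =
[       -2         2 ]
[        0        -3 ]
det(A) = 6

For a 2×2 matrix [[a, b], [c, d]], det = a*d - b*c.
det(A) = (-2)*(-3) - (2)*(0) = 6 - 0 = 6.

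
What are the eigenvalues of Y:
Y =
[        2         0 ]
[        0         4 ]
λ = 2, 4

Solve det(Y - λI) = 0. For a 2×2 matrix the characteristic equation is λ² - (trace)λ + det = 0.
trace(Y) = a + d = 2 + 4 = 6.
det(Y) = a*d - b*c = (2)*(4) - (0)*(0) = 8 - 0 = 8.
Characteristic equation: λ² - (6)λ + (8) = 0.
Discriminant = (6)² - 4*(8) = 36 - 32 = 4.
λ = (6 ± √4) / 2 = (6 ± 2) / 2 = 2, 4.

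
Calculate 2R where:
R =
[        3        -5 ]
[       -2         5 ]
2R =
[        6       -10 ]
[       -4        10 ]

Scalar multiplication is elementwise: (2R)[i][j] = 2 * R[i][j].
  (2R)[0][0] = 2 * (3) = 6
  (2R)[0][1] = 2 * (-5) = -10
  (2R)[1][0] = 2 * (-2) = -4
  (2R)[1][1] = 2 * (5) = 10
2R =
[        6       -10 ]
[       -4        10 ]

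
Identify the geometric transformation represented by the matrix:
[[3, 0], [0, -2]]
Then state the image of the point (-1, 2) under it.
non-uniform scaling by (3, -2); image of (-1, 2) is (-3, -4)

This is diagonal with distinct entries, so it scales the x-axis by 3 and the y-axis by -2.
The matrix [[3, 0], [0, -2]] represents: non-uniform scaling by (3, -2).
Applying it to (-1, 2): [3·-1 + 0·2, 0·-1 + -2·2] = (-3, -4).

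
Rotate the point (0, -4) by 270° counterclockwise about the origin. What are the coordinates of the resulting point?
(-4, 0)

Rotation matrix R(θ) = [[cos θ, -sin θ], [sin θ, cos θ]]; for θ = 270°:
R = [[0, 1], [-1, 0]]
Result: R × [0, -4]ᵀ = [0·0 + (1)·-4, -1·0 + (0)·-4]ᵀ = (-4, 0)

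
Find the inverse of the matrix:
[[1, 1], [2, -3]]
[[3/5, 1/5], [2/5, -1/5]]

For [[a,b],[c,d]], inverse = (1/det)·[[d,-b],[-c,a]]
det = 1·-3 - 1·2 = -5
Inverse = (1/-5)·[[-3, -1], [-2, 1]]
        = [[3/5, 1/5], [2/5, -1/5]]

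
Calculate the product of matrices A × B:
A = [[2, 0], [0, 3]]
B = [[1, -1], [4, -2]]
[[2, -2], [12, -6]]

Matrix multiplication:
C[0][0] = 2×1 + 0×4 = 2
C[0][1] = 2×-1 + 0×-2 = -2
C[1][0] = 0×1 + 3×4 = 12
C[1][1] = 0×-1 + 3×-2 = -6
Result: [[2, -2], [12, -6]]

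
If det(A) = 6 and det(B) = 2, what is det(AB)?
12

Use the multiplicative property of determinants: det(AB) = det(A)*det(B).
det(AB) = (6)*(2) = 12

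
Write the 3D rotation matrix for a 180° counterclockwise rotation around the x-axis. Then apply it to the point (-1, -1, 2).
R = [[1, 0, 0], [0, -1, 0], [0, 0, -1]]; R·(-1, -1, 2) = (-1, 1, -2)

Rotation matrix for 180° around x-axis:
cos(180°) = -1, sin(180°) = 0
R = [[1, 0, 0], [0, -1, 0], [0, 0, -1]]
Apply to (-1, -1, 2): R·[-1, -1, 2]ᵀ = (-1, 1, -2)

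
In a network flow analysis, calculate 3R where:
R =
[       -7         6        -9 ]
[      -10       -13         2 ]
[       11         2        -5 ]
3R =
[      -21        18       -27 ]
[      -30       -39         6 ]
[       33         6       -15 ]

Scalar multiplication is elementwise: (3R)[i][j] = 3 * R[i][j].
  (3R)[0][0] = 3 * (-7) = -21
  (3R)[0][1] = 3 * (6) = 18
  (3R)[0][2] = 3 * (-9) = -27
  (3R)[1][0] = 3 * (-10) = -30
  (3R)[1][1] = 3 * (-13) = -39
  (3R)[1][2] = 3 * (2) = 6
  (3R)[2][0] = 3 * (11) = 33
  (3R)[2][1] = 3 * (2) = 6
  (3R)[2][2] = 3 * (-5) = -15
3R =
[      -21        18       -27 ]
[      -30       -39         6 ]
[       33         6       -15 ]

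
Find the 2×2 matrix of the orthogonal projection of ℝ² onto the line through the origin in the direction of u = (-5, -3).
[[25/34, 15/34], [15/34, 9/34]]

The orthogonal projection onto the line spanned by a nonzero vector u = (a, b) has matrix P = (u uᵀ) / (uᵀ u) = (1/(a² + b²)) · [[a², ab], [ab, b²]].
Here u = (-5, -3), so a² + b² = 25 + 9 = 34.
P = (1/34) · [[25, 15], [15, 9]] = [[25/34, 15/34], [15/34, 9/34]].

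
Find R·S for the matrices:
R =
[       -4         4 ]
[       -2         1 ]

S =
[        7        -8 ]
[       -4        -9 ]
RS =
[      -44        -4 ]
[      -18         7 ]

Matrix multiplication: (RS)[i][j] = sum over k of R[i][k] * S[k][j].
  (RS)[0][0] = (-4)*(7) + (4)*(-4) = -44
  (RS)[0][1] = (-4)*(-8) + (4)*(-9) = -4
  (RS)[1][0] = (-2)*(7) + (1)*(-4) = -18
  (RS)[1][1] = (-2)*(-8) + (1)*(-9) = 7
RS =
[      -44        -4 ]
[      -18         7 ]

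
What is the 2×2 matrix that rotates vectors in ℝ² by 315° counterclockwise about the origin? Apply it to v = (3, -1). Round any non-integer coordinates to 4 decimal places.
R = [[√2/2, √2/2], [-√2/2, √2/2]]; R·v = (1.4142, -2.8284)

A counterclockwise rotation by angle θ in ℝ² has matrix R(θ) = [[cos θ, -sin θ], [sin θ, cos θ]].
For θ = 315°: cos θ = √2/2, sin θ = -√2/2.
R(315°) = [[√2/2, √2/2], [-√2/2, √2/2]].
R·v = [√2/2·3 + (√2/2)·-1, -√2/2·3 + √2/2·-1] = (1.4142, -2.8284).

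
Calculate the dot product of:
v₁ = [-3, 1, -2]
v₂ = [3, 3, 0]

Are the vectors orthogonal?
-6, No

The dot product is the sum of products of corresponding components.
v₁·v₂ = (-3)*(3) + (1)*(3) + (-2)*(0) = -9 + 3 + 0 = -6.
Two vectors are orthogonal iff their dot product is 0; here the dot product is -6, so the vectors are not orthogonal.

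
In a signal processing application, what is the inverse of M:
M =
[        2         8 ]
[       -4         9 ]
det(M) = 50
M⁻¹ =
[     9/50     -4/25 ]
[     2/25      1/25 ]

For a 2×2 matrix M = [[a, b], [c, d]] with det(M) ≠ 0, M⁻¹ = (1/det(M)) * [[d, -b], [-c, a]].
det(M) = (2)*(9) - (8)*(-4) = 18 + 32 = 50.
M⁻¹ = (1/50) * [[9, -8], [4, 2]].
Dividing each entry by 50 and reducing:
M⁻¹ =
[     9/50     -4/25 ]
[     2/25      1/25 ]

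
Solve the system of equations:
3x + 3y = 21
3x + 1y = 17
x = 5, y = 2

Use elimination (row reduction):
Equation 1: 3x + 3y = 21.
Equation 2: 3x + 1y = 17.
Multiply Eq1 by 3 and Eq2 by 3: 9x + 9y = 63;  9x + 3y = 51.
Subtract: (-6)y = -12, so y = 2.
Back-substitute into Eq1: 3x + 3*(2) = 21, so x = 5.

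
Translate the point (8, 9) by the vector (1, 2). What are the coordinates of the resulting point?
(9, 11)

Translation by (1, 2):
x' = 8 + 1 = 9
y' = 9 + 2 = 11
Homogeneous matrix: [[1, 0, 1], [0, 1, 2], [0, 0, 1]]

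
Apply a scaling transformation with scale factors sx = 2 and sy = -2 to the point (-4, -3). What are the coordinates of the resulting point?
(-8, 6)

Scaling matrix:
[[2, 0], [0, -2]]
Result: (-4 × 2, -3 × -2) = (-8, 6)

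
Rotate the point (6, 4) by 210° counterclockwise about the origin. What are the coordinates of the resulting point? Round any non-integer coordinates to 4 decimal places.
(-3.1962, -6.4641)

Rotation matrix R(θ) = [[cos θ, -sin θ], [sin θ, cos θ]]; for θ = 210°:
R = [[-√3/2, 1/2], [-1/2, -√3/2]]
Result: R × [6, 4]ᵀ = [-√3/2·6 + (1/2)·4, -1/2·6 + (-√3/2)·4]ᵀ = (-3.1962, -6.4641)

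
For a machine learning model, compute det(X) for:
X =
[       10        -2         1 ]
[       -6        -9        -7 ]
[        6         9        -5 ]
det(X) = 1224

Expand along row 0 (cofactor expansion): det(X) = a*(e*i - f*h) - b*(d*i - f*g) + c*(d*h - e*g), where the 3×3 is [[a, b, c], [d, e, f], [g, h, i]].
Minor M_00 = (-9)*(-5) - (-7)*(9) = 45 + 63 = 108.
Minor M_01 = (-6)*(-5) - (-7)*(6) = 30 + 42 = 72.
Minor M_02 = (-6)*(9) - (-9)*(6) = -54 + 54 = 0.
det(X) = (10)*(108) - (-2)*(72) + (1)*(0) = 1080 + 144 + 0 = 1224.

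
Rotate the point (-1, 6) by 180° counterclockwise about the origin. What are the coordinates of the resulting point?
(1, -6)

Rotation matrix R(θ) = [[cos θ, -sin θ], [sin θ, cos θ]]; for θ = 180°:
R = [[-1, 0], [0, -1]]
Result: R × [-1, 6]ᵀ = [-1·-1 + (0)·6, 0·-1 + (-1)·6]ᵀ = (1, -6)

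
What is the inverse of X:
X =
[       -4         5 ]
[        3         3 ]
det(X) = -27
X⁻¹ =
[     -1/9      5/27 ]
[      1/9      4/27 ]

For a 2×2 matrix X = [[a, b], [c, d]] with det(X) ≠ 0, X⁻¹ = (1/det(X)) * [[d, -b], [-c, a]].
det(X) = (-4)*(3) - (5)*(3) = -12 - 15 = -27.
X⁻¹ = (1/-27) * [[3, -5], [-3, -4]].
Dividing each entry by -27 and reducing:
X⁻¹ =
[     -1/9      5/27 ]
[      1/9      4/27 ]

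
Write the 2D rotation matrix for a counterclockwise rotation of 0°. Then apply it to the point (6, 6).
R = [[1, 0], [0, 1]]; R·(6, 6) = (6, 6)

Rotation matrix formula: R(θ) = [[cos θ, -sin θ], [sin θ, cos θ]]
For θ = 0°:
cos(0°) = 1
sin(0°) = 0
R = [[1, 0], [0, 1]]
Apply to (6, 6): [1·6 + (0)·6, 0·6 + 1·6] = (6, 6)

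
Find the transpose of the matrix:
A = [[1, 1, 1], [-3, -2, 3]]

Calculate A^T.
[[1, -3], [1, -2], [1, 3]]

The transpose sends entry (i,j) to (j,i); rows become columns.
Row 0 of A: [1, 1, 1] -> column 0 of A^T.
Row 1 of A: [-3, -2, 3] -> column 1 of A^T.
A^T = [[1, -3], [1, -2], [1, 3]]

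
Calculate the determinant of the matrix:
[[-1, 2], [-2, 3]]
1

For a 2×2 matrix [[a, b], [c, d]], det = ad - bc
det = (-1)(3) - (2)(-2) = -3 - -4 = 1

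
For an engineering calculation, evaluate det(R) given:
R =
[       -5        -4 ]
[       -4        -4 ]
det(R) = 4

For a 2×2 matrix [[a, b], [c, d]], det = a*d - b*c.
det(R) = (-5)*(-4) - (-4)*(-4) = 20 - 16 = 4.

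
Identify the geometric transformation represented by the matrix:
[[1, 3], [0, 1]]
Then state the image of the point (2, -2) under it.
horizontal shear with factor 3; image of (2, -2) is (-4, -2)

The matrix [[1, k], [0, 1]] sends (x, y) to (x + 3y, y), leaving the y-coordinate fixed: a horizontal shear.
The matrix [[1, 3], [0, 1]] represents: horizontal shear with factor 3.
Applying it to (2, -2): [1·2 + 3·-2, 0·2 + 1·-2] = (-4, -2).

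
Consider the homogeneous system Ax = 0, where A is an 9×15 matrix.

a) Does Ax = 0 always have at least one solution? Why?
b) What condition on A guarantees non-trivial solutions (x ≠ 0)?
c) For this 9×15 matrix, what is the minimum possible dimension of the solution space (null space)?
a) Yes, x = 0 is always a solution. b) When A has linearly dependent columns (rank < n). c) Minimum nullity = 6.

a) x = 0 satisfies A·0 = 0, so the zero vector is always a solution.
b) Non-trivial solutions exist iff the columns of A are linearly dependent, equivalently rank(A) < n (the number of columns).
c) By rank-nullity, rank(A) + nullity(A) = n = 15. Since A has only 9 rows, rank(A) ≤ 9, so nullity(A) ≥ 15 - 9 = 6.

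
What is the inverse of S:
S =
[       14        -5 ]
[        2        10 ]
det(S) = 150
S⁻¹ =
[     1/15      1/30 ]
[    -1/75      7/75 ]

For a 2×2 matrix S = [[a, b], [c, d]] with det(S) ≠ 0, S⁻¹ = (1/det(S)) * [[d, -b], [-c, a]].
det(S) = (14)*(10) - (-5)*(2) = 140 + 10 = 150.
S⁻¹ = (1/150) * [[10, 5], [-2, 14]].
Dividing each entry by 150 and reducing:
S⁻¹ =
[     1/15      1/30 ]
[    -1/75      7/75 ]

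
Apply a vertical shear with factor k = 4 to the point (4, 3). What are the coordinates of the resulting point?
(4, 19)

Shear matrix for vertical shear with factor k = 4:
[[1, 0], [4, 1]]
Result: (4, 3) → (4, 19)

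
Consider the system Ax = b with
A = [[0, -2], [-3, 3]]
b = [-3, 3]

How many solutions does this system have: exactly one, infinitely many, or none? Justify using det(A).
Exactly one solution

Compute det(A) = (0)*(3) - (-2)*(-3) = -6.
Because det(A) ≠ 0, A is invertible and Ax = b has a unique solution for every b (here x = A⁻¹ b).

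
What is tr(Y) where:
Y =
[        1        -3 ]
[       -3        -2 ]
tr(Y) = 1 - 2 = -1

The trace of a square matrix is the sum of its diagonal entries.
Diagonal entries of Y: Y[0][0] = 1, Y[1][1] = -2.
tr(Y) = 1 - 2 = -1.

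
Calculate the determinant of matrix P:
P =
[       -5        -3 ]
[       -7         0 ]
det(P) = -21

For a 2×2 matrix [[a, b], [c, d]], det = a*d - b*c.
det(P) = (-5)*(0) - (-3)*(-7) = 0 - 21 = -21.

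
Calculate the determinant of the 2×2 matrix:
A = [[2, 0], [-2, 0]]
0

For A = [[a, b], [c, d]], det(A) = a*d - b*c.
det(A) = (2)*(0) - (0)*(-2) = 0 - 0 = 0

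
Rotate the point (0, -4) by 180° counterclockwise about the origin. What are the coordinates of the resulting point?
(0, 4)

Rotation matrix R(θ) = [[cos θ, -sin θ], [sin θ, cos θ]]; for θ = 180°:
R = [[-1, 0], [0, -1]]
Result: R × [0, -4]ᵀ = [-1·0 + (0)·-4, 0·0 + (-1)·-4]ᵀ = (0, 4)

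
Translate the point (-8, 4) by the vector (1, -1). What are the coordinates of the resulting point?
(-7, 3)

Translation by (1, -1):
x' = -8 + 1 = -7
y' = 4 + -1 = 3
Homogeneous matrix: [[1, 0, 1], [0, 1, -1], [0, 0, 1]]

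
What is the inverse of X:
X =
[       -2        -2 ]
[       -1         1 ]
det(X) = -4
X⁻¹ =
[     -1/4      -1/2 ]
[     -1/4       1/2 ]

For a 2×2 matrix X = [[a, b], [c, d]] with det(X) ≠ 0, X⁻¹ = (1/det(X)) * [[d, -b], [-c, a]].
det(X) = (-2)*(1) - (-2)*(-1) = -2 - 2 = -4.
X⁻¹ = (1/-4) * [[1, 2], [1, -2]].
Dividing each entry by -4 and reducing:
X⁻¹ =
[     -1/4      -1/2 ]
[     -1/4       1/2 ]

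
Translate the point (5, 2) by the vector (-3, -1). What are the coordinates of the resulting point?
(2, 1)

Translation by (-3, -1):
x' = 5 + -3 = 2
y' = 2 + -1 = 1
Homogeneous matrix: [[1, 0, -3], [0, 1, -1], [0, 0, 1]]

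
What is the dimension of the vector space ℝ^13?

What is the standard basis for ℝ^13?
Dimension = 13; standard basis = {e_1, e_2, e_3, …, e_13}

ℝ^13 is the space of 13-tuples of real numbers; its dimension is 13.
The standard basis consists of 13 vectors: e_1, e_2, e_3, …, e_13, where e_i is the vector with 1 in position i and 0 elsewhere.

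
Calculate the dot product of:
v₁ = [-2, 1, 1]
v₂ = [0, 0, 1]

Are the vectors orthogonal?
1, No

The dot product is the sum of products of corresponding components.
v₁·v₂ = (-2)*(0) + (1)*(0) + (1)*(1) = 0 + 0 + 1 = 1.
Two vectors are orthogonal iff their dot product is 0; here the dot product is 1, so the vectors are not orthogonal.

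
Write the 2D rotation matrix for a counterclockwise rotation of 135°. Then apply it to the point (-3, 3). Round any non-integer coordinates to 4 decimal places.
R = [[-√2/2, -√2/2], [√2/2, -√2/2]]; R·(-3, 3) = (0.0000, -4.2426)

Rotation matrix formula: R(θ) = [[cos θ, -sin θ], [sin θ, cos θ]]
For θ = 135°:
cos(135°) = -√2/2
sin(135°) = √2/2
R = [[-√2/2, -√2/2], [√2/2, -√2/2]]
Apply to (-3, 3): [-√2/2·-3 + (-√2/2)·3, √2/2·-3 + -√2/2·3] = (0.0000, -4.2426)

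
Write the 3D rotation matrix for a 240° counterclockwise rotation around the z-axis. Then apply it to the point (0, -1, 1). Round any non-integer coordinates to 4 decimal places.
R = [[-1/2, √3/2, 0], [-√3/2, -1/2, 0], [0, 0, 1]]; R·(0, -1, 1) = (-0.8660, 0.5000, 1.0000)

Rotation matrix for 240° around z-axis:
cos(240°) = -1/2, sin(240°) = -√3/2
R = [[-1/2, √3/2, 0], [-√3/2, -1/2, 0], [0, 0, 1]]
Apply to (0, -1, 1): R·[0, -1, 1]ᵀ = (-0.8660, 0.5000, 1.0000)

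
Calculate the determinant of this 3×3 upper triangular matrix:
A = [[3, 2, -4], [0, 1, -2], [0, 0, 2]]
6

The determinant of a triangular matrix is the product of its diagonal entries (the off-diagonal entries above the diagonal do not affect it).
det(A) = (3) * (1) * (2) = 6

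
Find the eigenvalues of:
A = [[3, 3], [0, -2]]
λ = -2, 3

Solve det(A - λI) = 0. For a 2×2 matrix this is λ² - (trace)λ + det = 0.
trace(A) = 3 - 2 = 1.
det(A) = (3)*(-2) - (3)*(0) = -6 - 0 = -6.
Characteristic equation: λ² - (1)λ + (-6) = 0.
Discriminant: (1)² - 4*(-6) = 1 + 24 = 25.
Roots: λ = (1 ± √25) / 2 = -2, 3.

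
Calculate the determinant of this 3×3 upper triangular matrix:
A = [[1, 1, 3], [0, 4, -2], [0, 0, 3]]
12

The determinant of a triangular matrix is the product of its diagonal entries (the off-diagonal entries above the diagonal do not affect it).
det(A) = (1) * (4) * (3) = 12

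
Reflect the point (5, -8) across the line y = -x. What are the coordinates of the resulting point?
(8, -5)

Reflection across line y = -x: (5, -8) → (8, -5)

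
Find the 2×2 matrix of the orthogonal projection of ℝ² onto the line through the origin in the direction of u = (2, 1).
[[4/5, 2/5], [2/5, 1/5]]

The orthogonal projection onto the line spanned by a nonzero vector u = (a, b) has matrix P = (u uᵀ) / (uᵀ u) = (1/(a² + b²)) · [[a², ab], [ab, b²]].
Here u = (2, 1), so a² + b² = 4 + 1 = 5.
P = (1/5) · [[4, 2], [2, 1]] = [[4/5, 2/5], [2/5, 1/5]].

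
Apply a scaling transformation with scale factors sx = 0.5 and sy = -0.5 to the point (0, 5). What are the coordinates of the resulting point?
(0.0, -2.5)

Scaling matrix:
[[0.50, 0], [0, -0.50]]
Result: (0 × 0.5, 5 × -0.5) = (0.0, -2.5)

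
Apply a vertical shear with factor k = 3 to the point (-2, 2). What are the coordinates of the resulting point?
(-2, -4)

Shear matrix for vertical shear with factor k = 3:
[[1, 0], [3, 1]]
Result: (-2, 2) → (-2, -4)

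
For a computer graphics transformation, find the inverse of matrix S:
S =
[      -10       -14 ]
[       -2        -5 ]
det(S) = 22
S⁻¹ =
[    -5/22      7/11 ]
[     1/11     -5/11 ]

For a 2×2 matrix S = [[a, b], [c, d]] with det(S) ≠ 0, S⁻¹ = (1/det(S)) * [[d, -b], [-c, a]].
det(S) = (-10)*(-5) - (-14)*(-2) = 50 - 28 = 22.
S⁻¹ = (1/22) * [[-5, 14], [2, -10]].
Dividing each entry by 22 and reducing:
S⁻¹ =
[    -5/22      7/11 ]
[     1/11     -5/11 ]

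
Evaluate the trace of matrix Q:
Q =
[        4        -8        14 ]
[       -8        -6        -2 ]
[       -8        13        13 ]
tr(Q) = 4 - 6 + 13 = 11

The trace of a square matrix is the sum of its diagonal entries.
Diagonal entries of Q: Q[0][0] = 4, Q[1][1] = -6, Q[2][2] = 13.
tr(Q) = 4 - 6 + 13 = 11.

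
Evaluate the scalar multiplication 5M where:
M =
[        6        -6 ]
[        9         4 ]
5M =
[       30       -30 ]
[       45        20 ]

Scalar multiplication is elementwise: (5M)[i][j] = 5 * M[i][j].
  (5M)[0][0] = 5 * (6) = 30
  (5M)[0][1] = 5 * (-6) = -30
  (5M)[1][0] = 5 * (9) = 45
  (5M)[1][1] = 5 * (4) = 20
5M =
[       30       -30 ]
[       45        20 ]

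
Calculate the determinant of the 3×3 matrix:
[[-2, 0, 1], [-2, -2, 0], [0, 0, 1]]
4

Expansion along first row:
det = -2·det([[-2,0],[0,1]]) - 0·det([[-2,0],[0,1]]) + 1·det([[-2,-2],[0,0]])
    = -2·(-2·1 - 0·0) - 0·(-2·1 - 0·0) + 1·(-2·0 - -2·0)
    = -2·-2 - 0·-2 + 1·0
    = 4 + 0 + 0 = 4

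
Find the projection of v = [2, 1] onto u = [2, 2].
[3/2, 3/2]

The projection of v onto u is proj_u(v) = ((v·u) / (u·u)) · u.
v·u = (2)*(2) + (1)*(2) = 6.
u·u = (2)*(2) + (2)*(2) = 8.
coefficient = 6 / 8 = 3/4.
proj_u(v) = 3/4 · [2, 2] = [3/2, 3/2].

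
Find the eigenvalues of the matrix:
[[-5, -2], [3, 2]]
λ = -4 and λ = 1

Characteristic equation: det(A - λI) = 0
λ² - (trace)λ + (det) = 0
λ² - (-3)λ + (-4) = 0
λ² + 3λ - 4 = 0
Solving: λ = -4, 1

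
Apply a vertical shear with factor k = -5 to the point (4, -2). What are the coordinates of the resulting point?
(4, -22)

Shear matrix for vertical shear with factor k = -5:
[[1, 0], [-5, 1]]
Result: (4, -2) → (4, -22)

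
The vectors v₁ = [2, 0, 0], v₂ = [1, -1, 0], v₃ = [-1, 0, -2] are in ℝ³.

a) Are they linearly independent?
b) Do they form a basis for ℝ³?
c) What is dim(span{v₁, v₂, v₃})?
Yes independent, yes basis, dim = 3

Stack v₁, v₂, v₃ as rows of a 3×3 matrix.
[[2, 0, 0]; [1, -1, 0]; [-1, 0, -2]] is already lower triangular with nonzero diagonal entries (2, -1, -2), so its determinant is the product of the diagonal entries, det = (2)·(-1)·(-2) = 4 ≠ 0, and the rows are linearly independent.
Three linearly independent vectors in ℝ³ form a basis for ℝ³, so dim(span{v₁,v₂,v₃}) = 3.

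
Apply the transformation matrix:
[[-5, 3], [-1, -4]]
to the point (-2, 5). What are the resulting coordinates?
(25, -18)

Matrix multiplication:
[[-5, 3], [-1, -4]] × [-2, 5]ᵀ
= [-5×-2 + 3×5, -1×-2 + -4×5]ᵀ
= [25.0000, -18.0000]ᵀ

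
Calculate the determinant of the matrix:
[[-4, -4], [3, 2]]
4

For a 2×2 matrix [[a, b], [c, d]], det = ad - bc
det = (-4)(2) - (-4)(3) = -8 - -12 = 4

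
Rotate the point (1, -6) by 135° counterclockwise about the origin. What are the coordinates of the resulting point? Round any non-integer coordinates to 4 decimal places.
(3.5355, 4.9497)

Rotation matrix R(θ) = [[cos θ, -sin θ], [sin θ, cos θ]]; for θ = 135°:
R = [[-√2/2, -√2/2], [√2/2, -√2/2]]
Result: R × [1, -6]ᵀ = [-√2/2·1 + (-√2/2)·-6, √2/2·1 + (-√2/2)·-6]ᵀ = (3.5355, 4.9497)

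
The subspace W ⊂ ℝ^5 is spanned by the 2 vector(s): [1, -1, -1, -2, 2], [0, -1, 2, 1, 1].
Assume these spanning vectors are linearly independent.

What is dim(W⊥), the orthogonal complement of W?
dim(W⊥) = 3

For any subspace W of ℝ^n, dim(W) + dim(W⊥) = n (the whole-space dimension).
Here the given 2 vectors are linearly independent, so dim(W) = 2.
Thus dim(W⊥) = n - dim(W) = 5 - 2 = 3.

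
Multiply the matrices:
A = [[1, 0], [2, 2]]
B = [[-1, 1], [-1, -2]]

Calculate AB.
[[-1, 1], [-4, -2]]

Each entry (i,j) of AB = sum over k of A[i][k]*B[k][j].
(AB)[0][0] = (1)*(-1) + (0)*(-1) = -1
(AB)[0][1] = (1)*(1) + (0)*(-2) = 1
(AB)[1][0] = (2)*(-1) + (2)*(-1) = -4
(AB)[1][1] = (2)*(1) + (2)*(-2) = -2
AB = [[-1, 1], [-4, -2]]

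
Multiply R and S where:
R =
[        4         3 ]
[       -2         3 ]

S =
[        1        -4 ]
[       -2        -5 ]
RS =
[       -2       -31 ]
[       -8        -7 ]

Matrix multiplication: (RS)[i][j] = sum over k of R[i][k] * S[k][j].
  (RS)[0][0] = (4)*(1) + (3)*(-2) = -2
  (RS)[0][1] = (4)*(-4) + (3)*(-5) = -31
  (RS)[1][0] = (-2)*(1) + (3)*(-2) = -8
  (RS)[1][1] = (-2)*(-4) + (3)*(-5) = -7
RS =
[       -2       -31 ]
[       -8        -7 ]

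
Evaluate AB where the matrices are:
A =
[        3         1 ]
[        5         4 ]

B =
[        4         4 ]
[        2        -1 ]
AB =
[       14        11 ]
[       28        16 ]

Matrix multiplication: (AB)[i][j] = sum over k of A[i][k] * B[k][j].
  (AB)[0][0] = (3)*(4) + (1)*(2) = 14
  (AB)[0][1] = (3)*(4) + (1)*(-1) = 11
  (AB)[1][0] = (5)*(4) + (4)*(2) = 28
  (AB)[1][1] = (5)*(4) + (4)*(-1) = 16
AB =
[       14        11 ]
[       28        16 ]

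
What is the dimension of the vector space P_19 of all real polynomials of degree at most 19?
Dimension = 20

A polynomial of degree at most 19 can be written as a₀ + a₁x + a₂x² + … + a_19x^19, with 20 free coefficients a₀, …, a_19.
The set {1, x, x², …, x^19} is a basis: it spans P_19 (every such polynomial is a linear combination of these) and is linearly independent (a polynomial is zero iff all its coefficients are zero).
Therefore dim(P_19) = 19 + 1 = 20.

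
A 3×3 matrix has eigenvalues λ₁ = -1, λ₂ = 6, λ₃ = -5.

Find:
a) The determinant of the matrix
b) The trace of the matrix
det = 30, trace = 0

Two standard eigenvalue identities:
- det(A) equals the product of the eigenvalues (counted with multiplicity).
- trace(A) equals the sum of the eigenvalues.
det(A) = (-1)*(6)*(-5) = 30.
trace(A) = -1 + 6 - 5 = 0.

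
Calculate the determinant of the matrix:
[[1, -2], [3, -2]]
4

For a 2×2 matrix [[a, b], [c, d]], det = ad - bc
det = (1)(-2) - (-2)(3) = -2 - -6 = 4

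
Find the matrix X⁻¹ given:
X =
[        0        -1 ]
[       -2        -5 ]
det(X) = -2
X⁻¹ =
[      5/2      -1/2 ]
[       -1         0 ]

For a 2×2 matrix X = [[a, b], [c, d]] with det(X) ≠ 0, X⁻¹ = (1/det(X)) * [[d, -b], [-c, a]].
det(X) = (0)*(-5) - (-1)*(-2) = 0 - 2 = -2.
X⁻¹ = (1/-2) * [[-5, 1], [2, 0]].
Dividing each entry by -2 and reducing:
X⁻¹ =
[      5/2      -1/2 ]
[       -1         0 ]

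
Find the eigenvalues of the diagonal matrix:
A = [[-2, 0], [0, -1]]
λ₁ = -2, λ₂ = -1

The characteristic polynomial of A is det(A - λI) = (-2 - λ)(-1 - λ) = 0.
The roots are λ = -2 and λ = -1, so the eigenvalues are the diagonal entries.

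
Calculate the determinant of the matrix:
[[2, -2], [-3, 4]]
2

For a 2×2 matrix [[a, b], [c, d]], det = ad - bc
det = (2)(4) - (-2)(-3) = 8 - 6 = 2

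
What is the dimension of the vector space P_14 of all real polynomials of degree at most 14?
Dimension = 15

A polynomial of degree at most 14 can be written as a₀ + a₁x + a₂x² + … + a_14x^14, with 15 free coefficients a₀, …, a_14.
The set {1, x, x², …, x^14} is a basis: it spans P_14 (every such polynomial is a linear combination of these) and is linearly independent (a polynomial is zero iff all its coefficients are zero).
Therefore dim(P_14) = 14 + 1 = 15.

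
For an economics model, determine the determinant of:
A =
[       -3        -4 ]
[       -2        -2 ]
det(A) = -2

For a 2×2 matrix [[a, b], [c, d]], det = a*d - b*c.
det(A) = (-3)*(-2) - (-4)*(-2) = 6 - 8 = -2.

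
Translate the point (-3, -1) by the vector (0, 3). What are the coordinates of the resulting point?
(-3, 2)

Translation by (0, 3):
x' = -3 + 0 = -3
y' = -1 + 3 = 2
Homogeneous matrix: [[1, 0, 0], [0, 1, 3], [0, 0, 1]]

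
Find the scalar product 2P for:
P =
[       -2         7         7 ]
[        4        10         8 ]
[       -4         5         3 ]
2P =
[       -4        14        14 ]
[        8        20        16 ]
[       -8        10         6 ]

Scalar multiplication is elementwise: (2P)[i][j] = 2 * P[i][j].
  (2P)[0][0] = 2 * (-2) = -4
  (2P)[0][1] = 2 * (7) = 14
  (2P)[0][2] = 2 * (7) = 14
  (2P)[1][0] = 2 * (4) = 8
  (2P)[1][1] = 2 * (10) = 20
  (2P)[1][2] = 2 * (8) = 16
  (2P)[2][0] = 2 * (-4) = -8
  (2P)[2][1] = 2 * (5) = 10
  (2P)[2][2] = 2 * (3) = 6
2P =
[       -4        14        14 ]
[        8        20        16 ]
[       -8        10         6 ]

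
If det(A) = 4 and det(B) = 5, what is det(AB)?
20

Use the multiplicative property of determinants: det(AB) = det(A)*det(B).
det(AB) = (4)*(5) = 20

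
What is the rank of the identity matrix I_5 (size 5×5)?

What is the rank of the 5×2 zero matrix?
rank(I_5) = 5, rank(0) = 0

The identity I_5 has 5 columns that are the standard basis vectors e_1, …, e_5. These are linearly independent, so all 5 columns are pivots and rank(I_5) = 5.
The 5×2 zero matrix has every entry zero, so every row is the zero row and there are no pivots; rank(0) = 0.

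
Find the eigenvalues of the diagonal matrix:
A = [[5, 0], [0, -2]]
λ₁ = 5, λ₂ = -2

The characteristic polynomial of A is det(A - λI) = (5 - λ)(-2 - λ) = 0.
The roots are λ = 5 and λ = -2, so the eigenvalues are the diagonal entries.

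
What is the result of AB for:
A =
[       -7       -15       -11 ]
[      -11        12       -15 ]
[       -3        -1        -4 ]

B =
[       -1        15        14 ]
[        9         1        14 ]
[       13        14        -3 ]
AB =
[     -271      -274      -275 ]
[      -76      -363        59 ]
[      -58      -102       -44 ]

Matrix multiplication: (AB)[i][j] = sum over k of A[i][k] * B[k][j].
  (AB)[0][0] = (-7)*(-1) + (-15)*(9) + (-11)*(13) = -271
  (AB)[0][1] = (-7)*(15) + (-15)*(1) + (-11)*(14) = -274
  (AB)[0][2] = (-7)*(14) + (-15)*(14) + (-11)*(-3) = -275
  (AB)[1][0] = (-11)*(-1) + (12)*(9) + (-15)*(13) = -76
  (AB)[1][1] = (-11)*(15) + (12)*(1) + (-15)*(14) = -363
  (AB)[1][2] = (-11)*(14) + (12)*(14) + (-15)*(-3) = 59
  (AB)[2][0] = (-3)*(-1) + (-1)*(9) + (-4)*(13) = -58
  (AB)[2][1] = (-3)*(15) + (-1)*(1) + (-4)*(14) = -102
  (AB)[2][2] = (-3)*(14) + (-1)*(14) + (-4)*(-3) = -44
AB =
[     -271      -274      -275 ]
[      -76      -363        59 ]
[      -58      -102       -44 ]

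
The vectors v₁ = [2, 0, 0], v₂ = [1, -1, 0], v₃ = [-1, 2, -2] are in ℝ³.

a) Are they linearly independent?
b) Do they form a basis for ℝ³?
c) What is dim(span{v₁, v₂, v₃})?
Yes independent, yes basis, dim = 3

Stack v₁, v₂, v₃ as rows of a 3×3 matrix.
[[2, 0, 0]; [1, -1, 0]; [-1, 2, -2]] is already lower triangular with nonzero diagonal entries (2, -1, -2), so its determinant is the product of the diagonal entries, det = (2)·(-1)·(-2) = 4 ≠ 0, and the rows are linearly independent.
Three linearly independent vectors in ℝ³ form a basis for ℝ³, so dim(span{v₁,v₂,v₃}) = 3.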